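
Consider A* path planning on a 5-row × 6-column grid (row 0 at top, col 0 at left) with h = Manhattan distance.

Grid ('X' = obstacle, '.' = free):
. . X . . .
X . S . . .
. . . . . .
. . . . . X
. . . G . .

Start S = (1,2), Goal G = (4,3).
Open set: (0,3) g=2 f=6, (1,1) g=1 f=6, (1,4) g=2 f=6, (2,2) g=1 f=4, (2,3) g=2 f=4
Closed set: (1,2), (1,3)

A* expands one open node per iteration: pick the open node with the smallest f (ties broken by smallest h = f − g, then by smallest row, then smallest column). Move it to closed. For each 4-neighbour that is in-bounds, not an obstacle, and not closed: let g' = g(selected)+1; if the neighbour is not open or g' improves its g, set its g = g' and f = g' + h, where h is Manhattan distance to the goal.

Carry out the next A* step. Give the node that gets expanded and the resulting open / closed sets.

step 1: expand (2,3) (f=4, h=2) → closed; open now [(0,3) g=2 f=6, (1,1) g=1 f=6, (1,4) g=2 f=6, (2,2) g=1 f=4, (2,4) g=3 f=6, (3,3) g=3 f=4]

expanded=(2,3); open=[(0,3) g=2 f=6, (1,1) g=1 f=6, (1,4) g=2 f=6, (2,2) g=1 f=4, (2,4) g=3 f=6, (3,3) g=3 f=4]; closed=[(1,2), (1,3), (2,3)]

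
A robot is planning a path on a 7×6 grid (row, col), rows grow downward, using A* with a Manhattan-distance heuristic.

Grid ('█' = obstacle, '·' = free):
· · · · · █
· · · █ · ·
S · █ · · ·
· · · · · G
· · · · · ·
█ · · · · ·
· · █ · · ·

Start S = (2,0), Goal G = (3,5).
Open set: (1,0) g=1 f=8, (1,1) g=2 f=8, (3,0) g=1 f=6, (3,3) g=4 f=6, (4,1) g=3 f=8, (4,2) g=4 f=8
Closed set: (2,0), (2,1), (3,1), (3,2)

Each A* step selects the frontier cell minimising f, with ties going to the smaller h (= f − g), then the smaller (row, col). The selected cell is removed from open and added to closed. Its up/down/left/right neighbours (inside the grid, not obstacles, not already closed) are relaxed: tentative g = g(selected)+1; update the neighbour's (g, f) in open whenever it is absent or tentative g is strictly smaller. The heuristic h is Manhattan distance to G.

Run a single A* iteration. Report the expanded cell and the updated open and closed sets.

expanded=(3,3); open=[(1,0) g=1 f=8, (1,1) g=2 f=8, (2,3) g=5 f=8, (3,0) g=1 f=6, (3,4) g=5 f=6, (4,1) g=3 f=8, (4,2) g=4 f=8, (4,3) g=5 f=8]; closed=[(2,0), (2,1), (3,1), (3,2), (3,3)]

step 1: expand (3,3) (f=6, h=2) → closed; open now [(1,0) g=1 f=8, (1,1) g=2 f=8, (2,3) g=5 f=8, (3,0) g=1 f=6, (3,4) g=5 f=6, (4,1) g=3 f=8, (4,2) g=4 f=8, (4,3) g=5 f=8]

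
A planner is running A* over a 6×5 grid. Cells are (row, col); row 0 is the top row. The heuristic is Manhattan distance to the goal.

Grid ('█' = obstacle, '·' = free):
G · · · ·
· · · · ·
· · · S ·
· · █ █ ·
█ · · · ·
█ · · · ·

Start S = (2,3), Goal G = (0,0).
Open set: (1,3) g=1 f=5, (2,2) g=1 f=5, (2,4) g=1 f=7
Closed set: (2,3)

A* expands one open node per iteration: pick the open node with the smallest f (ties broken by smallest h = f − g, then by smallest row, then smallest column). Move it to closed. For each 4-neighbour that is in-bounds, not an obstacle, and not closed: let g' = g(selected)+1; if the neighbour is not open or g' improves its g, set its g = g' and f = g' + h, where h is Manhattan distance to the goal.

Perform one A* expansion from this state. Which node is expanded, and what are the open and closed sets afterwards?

step 1: expand (1,3) (f=5, h=4) → closed; open now [(0,3) g=2 f=5, (1,2) g=2 f=5, (1,4) g=2 f=7, (2,2) g=1 f=5, (2,4) g=1 f=7]

expanded=(1,3); open=[(0,3) g=2 f=5, (1,2) g=2 f=5, (1,4) g=2 f=7, (2,2) g=1 f=5, (2,4) g=1 f=7]; closed=[(1,3), (2,3)]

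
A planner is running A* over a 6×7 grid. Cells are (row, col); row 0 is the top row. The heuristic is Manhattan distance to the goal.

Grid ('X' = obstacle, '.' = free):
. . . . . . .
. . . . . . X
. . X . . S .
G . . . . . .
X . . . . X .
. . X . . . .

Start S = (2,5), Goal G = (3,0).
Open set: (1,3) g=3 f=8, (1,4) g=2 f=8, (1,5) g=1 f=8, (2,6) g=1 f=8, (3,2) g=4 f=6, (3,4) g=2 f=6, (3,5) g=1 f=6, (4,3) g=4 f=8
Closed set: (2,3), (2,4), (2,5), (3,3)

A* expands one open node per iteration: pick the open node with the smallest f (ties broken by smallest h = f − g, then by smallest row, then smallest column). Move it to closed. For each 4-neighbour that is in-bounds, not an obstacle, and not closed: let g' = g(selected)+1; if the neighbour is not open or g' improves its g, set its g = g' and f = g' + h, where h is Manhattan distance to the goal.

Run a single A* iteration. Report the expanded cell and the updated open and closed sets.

expanded=(3,2); open=[(1,3) g=3 f=8, (1,4) g=2 f=8, (1,5) g=1 f=8, (2,6) g=1 f=8, (3,1) g=5 f=6, (3,4) g=2 f=6, (3,5) g=1 f=6, (4,2) g=5 f=8, (4,3) g=4 f=8]; closed=[(2,3), (2,4), (2,5), (3,2), (3,3)]

step 1: expand (3,2) (f=6, h=2) → closed; open now [(1,3) g=3 f=8, (1,4) g=2 f=8, (1,5) g=1 f=8, (2,6) g=1 f=8, (3,1) g=5 f=6, (3,4) g=2 f=6, (3,5) g=1 f=6, (4,2) g=5 f=8, (4,3) g=4 f=8]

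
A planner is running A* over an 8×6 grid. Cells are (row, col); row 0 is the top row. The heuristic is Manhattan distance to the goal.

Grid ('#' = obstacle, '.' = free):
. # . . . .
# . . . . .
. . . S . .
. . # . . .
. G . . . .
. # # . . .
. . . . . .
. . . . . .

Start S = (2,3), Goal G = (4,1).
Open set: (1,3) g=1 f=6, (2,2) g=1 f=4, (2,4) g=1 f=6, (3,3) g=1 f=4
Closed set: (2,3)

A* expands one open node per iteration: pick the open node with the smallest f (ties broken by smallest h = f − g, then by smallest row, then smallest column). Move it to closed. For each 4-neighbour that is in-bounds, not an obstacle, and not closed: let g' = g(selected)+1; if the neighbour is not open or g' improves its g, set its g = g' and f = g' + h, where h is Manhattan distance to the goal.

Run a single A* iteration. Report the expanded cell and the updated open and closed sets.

step 1: expand (2,2) (f=4, h=3) → closed; open now [(1,2) g=2 f=6, (1,3) g=1 f=6, (2,1) g=2 f=4, (2,4) g=1 f=6, (3,3) g=1 f=4]

expanded=(2,2); open=[(1,2) g=2 f=6, (1,3) g=1 f=6, (2,1) g=2 f=4, (2,4) g=1 f=6, (3,3) g=1 f=4]; closed=[(2,2), (2,3)]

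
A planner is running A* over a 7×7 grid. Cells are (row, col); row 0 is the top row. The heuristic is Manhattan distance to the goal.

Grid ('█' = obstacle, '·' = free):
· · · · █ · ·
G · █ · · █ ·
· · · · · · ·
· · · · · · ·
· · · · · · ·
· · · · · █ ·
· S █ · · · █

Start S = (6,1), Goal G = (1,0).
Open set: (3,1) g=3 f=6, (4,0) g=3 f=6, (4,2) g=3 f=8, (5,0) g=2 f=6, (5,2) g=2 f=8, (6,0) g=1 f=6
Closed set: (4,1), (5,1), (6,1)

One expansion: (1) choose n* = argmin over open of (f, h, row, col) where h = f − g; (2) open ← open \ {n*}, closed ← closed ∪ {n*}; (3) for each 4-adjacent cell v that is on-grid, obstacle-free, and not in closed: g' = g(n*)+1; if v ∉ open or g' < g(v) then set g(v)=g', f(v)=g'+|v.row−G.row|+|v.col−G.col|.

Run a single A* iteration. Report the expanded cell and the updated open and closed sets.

expanded=(3,1); open=[(2,1) g=4 f=6, (3,0) g=4 f=6, (3,2) g=4 f=8, (4,0) g=3 f=6, (4,2) g=3 f=8, (5,0) g=2 f=6, (5,2) g=2 f=8, (6,0) g=1 f=6]; closed=[(3,1), (4,1), (5,1), (6,1)]

step 1: expand (3,1) (f=6, h=3) → closed; open now [(2,1) g=4 f=6, (3,0) g=4 f=6, (3,2) g=4 f=8, (4,0) g=3 f=6, (4,2) g=3 f=8, (5,0) g=2 f=6, (5,2) g=2 f=8, (6,0) g=1 f=6]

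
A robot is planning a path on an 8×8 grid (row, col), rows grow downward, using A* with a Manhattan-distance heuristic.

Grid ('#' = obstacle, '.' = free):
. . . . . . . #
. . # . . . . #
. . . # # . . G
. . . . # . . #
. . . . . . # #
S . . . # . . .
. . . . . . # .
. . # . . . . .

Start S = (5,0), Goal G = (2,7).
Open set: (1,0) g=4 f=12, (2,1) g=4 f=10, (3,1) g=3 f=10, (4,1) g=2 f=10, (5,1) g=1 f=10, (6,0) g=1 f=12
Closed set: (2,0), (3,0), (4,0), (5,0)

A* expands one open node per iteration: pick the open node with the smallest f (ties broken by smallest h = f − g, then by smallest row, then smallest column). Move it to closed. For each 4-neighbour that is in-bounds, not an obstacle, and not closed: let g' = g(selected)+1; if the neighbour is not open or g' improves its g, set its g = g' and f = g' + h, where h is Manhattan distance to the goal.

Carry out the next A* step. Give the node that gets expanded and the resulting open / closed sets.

expanded=(2,1); open=[(1,0) g=4 f=12, (1,1) g=5 f=12, (2,2) g=5 f=10, (3,1) g=3 f=10, (4,1) g=2 f=10, (5,1) g=1 f=10, (6,0) g=1 f=12]; closed=[(2,0), (2,1), (3,0), (4,0), (5,0)]

step 1: expand (2,1) (f=10, h=6) → closed; open now [(1,0) g=4 f=12, (1,1) g=5 f=12, (2,2) g=5 f=10, (3,1) g=3 f=10, (4,1) g=2 f=10, (5,1) g=1 f=10, (6,0) g=1 f=12]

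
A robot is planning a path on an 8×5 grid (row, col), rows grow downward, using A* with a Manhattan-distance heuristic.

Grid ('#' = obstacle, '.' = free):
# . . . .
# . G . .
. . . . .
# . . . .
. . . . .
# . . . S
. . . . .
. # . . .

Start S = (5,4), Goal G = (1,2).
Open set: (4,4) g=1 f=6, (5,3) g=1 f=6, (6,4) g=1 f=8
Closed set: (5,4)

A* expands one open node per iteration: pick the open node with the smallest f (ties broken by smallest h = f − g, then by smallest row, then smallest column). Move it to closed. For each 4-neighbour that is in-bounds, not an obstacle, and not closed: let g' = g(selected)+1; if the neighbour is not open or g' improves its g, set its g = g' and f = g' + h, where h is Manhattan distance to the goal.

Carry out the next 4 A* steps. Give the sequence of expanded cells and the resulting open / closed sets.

order=[(4,4) → (3,4) → (2,4) → (1,4)]; open=[(0,4) g=5 f=8, (1,3) g=5 f=6, (2,3) g=4 f=6, (3,3) g=3 f=6, (4,3) g=2 f=6, (5,3) g=1 f=6, (6,4) g=1 f=8]; closed=[(1,4), (2,4), (3,4), (4,4), (5,4)]

step 1: expand (4,4) (f=6, h=5) → closed; open now [(3,4) g=2 f=6, (4,3) g=2 f=6, (5,3) g=1 f=6, (6,4) g=1 f=8]
step 2: expand (3,4) (f=6, h=4) → closed; open now [(2,4) g=3 f=6, (3,3) g=3 f=6, (4,3) g=2 f=6, (5,3) g=1 f=6, (6,4) g=1 f=8]
step 3: expand (2,4) (f=6, h=3) → closed; open now [(1,4) g=4 f=6, (2,3) g=4 f=6, (3,3) g=3 f=6, (4,3) g=2 f=6, (5,3) g=1 f=6, (6,4) g=1 f=8]
step 4: expand (1,4) (f=6, h=2) → closed; open now [(0,4) g=5 f=8, (1,3) g=5 f=6, (2,3) g=4 f=6, (3,3) g=3 f=6, (4,3) g=2 f=6, (5,3) g=1 f=6, (6,4) g=1 f=8]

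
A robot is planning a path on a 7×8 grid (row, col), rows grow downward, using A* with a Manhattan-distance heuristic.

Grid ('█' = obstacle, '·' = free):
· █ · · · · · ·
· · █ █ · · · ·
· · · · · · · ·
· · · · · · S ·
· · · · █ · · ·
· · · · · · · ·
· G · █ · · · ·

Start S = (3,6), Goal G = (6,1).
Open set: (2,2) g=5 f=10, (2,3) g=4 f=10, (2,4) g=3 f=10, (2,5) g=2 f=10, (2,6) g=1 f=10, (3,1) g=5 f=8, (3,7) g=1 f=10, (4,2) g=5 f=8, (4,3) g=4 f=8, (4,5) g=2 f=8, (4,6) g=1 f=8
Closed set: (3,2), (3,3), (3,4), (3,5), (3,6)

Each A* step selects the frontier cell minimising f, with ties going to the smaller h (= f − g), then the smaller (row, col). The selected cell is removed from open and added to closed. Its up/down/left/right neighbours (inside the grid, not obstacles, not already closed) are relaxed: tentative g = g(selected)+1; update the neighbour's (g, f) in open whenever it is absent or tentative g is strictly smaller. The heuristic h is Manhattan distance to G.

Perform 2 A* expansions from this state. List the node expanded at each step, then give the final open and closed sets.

order=[(3,1) → (4,1)]; open=[(2,1) g=6 f=10, (2,2) g=5 f=10, (2,3) g=4 f=10, (2,4) g=3 f=10, (2,5) g=2 f=10, (2,6) g=1 f=10, (3,0) g=6 f=10, (3,7) g=1 f=10, (4,0) g=7 f=10, (4,2) g=5 f=8, (4,3) g=4 f=8, (4,5) g=2 f=8, (4,6) g=1 f=8, (5,1) g=7 f=8]; closed=[(3,1), (3,2), (3,3), (3,4), (3,5), (3,6), (4,1)]

step 1: expand (3,1) (f=8, h=3) → closed; open now [(2,1) g=6 f=10, (2,2) g=5 f=10, (2,3) g=4 f=10, (2,4) g=3 f=10, (2,5) g=2 f=10, (2,6) g=1 f=10, (3,0) g=6 f=10, (3,7) g=1 f=10, (4,1) g=6 f=8, (4,2) g=5 f=8, (4,3) g=4 f=8, (4,5) g=2 f=8, (4,6) g=1 f=8]
step 2: expand (4,1) (f=8, h=2) → closed; open now [(2,1) g=6 f=10, (2,2) g=5 f=10, (2,3) g=4 f=10, (2,4) g=3 f=10, (2,5) g=2 f=10, (2,6) g=1 f=10, (3,0) g=6 f=10, (3,7) g=1 f=10, (4,0) g=7 f=10, (4,2) g=5 f=8, (4,3) g=4 f=8, (4,5) g=2 f=8, (4,6) g=1 f=8, (5,1) g=7 f=8]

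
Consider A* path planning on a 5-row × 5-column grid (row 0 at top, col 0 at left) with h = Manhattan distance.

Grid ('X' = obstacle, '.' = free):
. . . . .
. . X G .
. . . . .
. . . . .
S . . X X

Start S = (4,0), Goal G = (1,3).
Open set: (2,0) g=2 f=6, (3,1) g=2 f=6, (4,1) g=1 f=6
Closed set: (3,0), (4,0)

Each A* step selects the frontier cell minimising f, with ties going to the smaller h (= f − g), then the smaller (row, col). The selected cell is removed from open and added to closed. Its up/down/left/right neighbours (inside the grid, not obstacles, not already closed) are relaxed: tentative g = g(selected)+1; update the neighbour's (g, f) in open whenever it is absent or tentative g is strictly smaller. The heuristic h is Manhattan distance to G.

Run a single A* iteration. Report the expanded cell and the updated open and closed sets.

step 1: expand (2,0) (f=6, h=4) → closed; open now [(1,0) g=3 f=6, (2,1) g=3 f=6, (3,1) g=2 f=6, (4,1) g=1 f=6]

expanded=(2,0); open=[(1,0) g=3 f=6, (2,1) g=3 f=6, (3,1) g=2 f=6, (4,1) g=1 f=6]; closed=[(2,0), (3,0), (4,0)]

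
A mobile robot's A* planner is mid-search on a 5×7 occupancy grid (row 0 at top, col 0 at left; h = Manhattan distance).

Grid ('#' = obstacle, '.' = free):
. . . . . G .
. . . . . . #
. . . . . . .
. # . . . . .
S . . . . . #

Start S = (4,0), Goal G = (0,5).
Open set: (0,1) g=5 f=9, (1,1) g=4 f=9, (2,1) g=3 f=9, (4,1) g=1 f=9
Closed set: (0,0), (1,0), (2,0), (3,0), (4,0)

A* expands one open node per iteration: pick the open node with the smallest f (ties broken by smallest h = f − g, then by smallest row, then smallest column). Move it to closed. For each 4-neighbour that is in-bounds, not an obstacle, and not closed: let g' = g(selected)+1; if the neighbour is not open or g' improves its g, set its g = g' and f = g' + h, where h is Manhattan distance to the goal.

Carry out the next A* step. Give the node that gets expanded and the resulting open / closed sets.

expanded=(0,1); open=[(0,2) g=6 f=9, (1,1) g=4 f=9, (2,1) g=3 f=9, (4,1) g=1 f=9]; closed=[(0,0), (0,1), (1,0), (2,0), (3,0), (4,0)]

step 1: expand (0,1) (f=9, h=4) → closed; open now [(0,2) g=6 f=9, (1,1) g=4 f=9, (2,1) g=3 f=9, (4,1) g=1 f=9]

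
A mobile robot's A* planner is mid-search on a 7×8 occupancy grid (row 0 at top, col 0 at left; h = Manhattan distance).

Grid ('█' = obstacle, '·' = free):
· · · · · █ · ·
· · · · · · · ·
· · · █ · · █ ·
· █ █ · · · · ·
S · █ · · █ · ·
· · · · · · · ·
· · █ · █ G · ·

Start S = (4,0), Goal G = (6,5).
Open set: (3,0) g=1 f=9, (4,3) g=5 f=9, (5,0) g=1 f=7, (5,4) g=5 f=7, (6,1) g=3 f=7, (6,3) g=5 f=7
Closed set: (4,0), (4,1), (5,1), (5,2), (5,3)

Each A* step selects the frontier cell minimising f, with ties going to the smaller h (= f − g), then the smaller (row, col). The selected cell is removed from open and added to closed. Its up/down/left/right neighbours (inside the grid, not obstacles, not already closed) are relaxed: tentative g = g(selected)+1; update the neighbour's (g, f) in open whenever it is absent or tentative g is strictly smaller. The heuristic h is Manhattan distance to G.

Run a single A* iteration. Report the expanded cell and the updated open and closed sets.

step 1: expand (5,4) (f=7, h=2) → closed; open now [(3,0) g=1 f=9, (4,3) g=5 f=9, (4,4) g=6 f=9, (5,0) g=1 f=7, (5,5) g=6 f=7, (6,1) g=3 f=7, (6,3) g=5 f=7]

expanded=(5,4); open=[(3,0) g=1 f=9, (4,3) g=5 f=9, (4,4) g=6 f=9, (5,0) g=1 f=7, (5,5) g=6 f=7, (6,1) g=3 f=7, (6,3) g=5 f=7]; closed=[(4,0), (4,1), (5,1), (5,2), (5,3), (5,4)]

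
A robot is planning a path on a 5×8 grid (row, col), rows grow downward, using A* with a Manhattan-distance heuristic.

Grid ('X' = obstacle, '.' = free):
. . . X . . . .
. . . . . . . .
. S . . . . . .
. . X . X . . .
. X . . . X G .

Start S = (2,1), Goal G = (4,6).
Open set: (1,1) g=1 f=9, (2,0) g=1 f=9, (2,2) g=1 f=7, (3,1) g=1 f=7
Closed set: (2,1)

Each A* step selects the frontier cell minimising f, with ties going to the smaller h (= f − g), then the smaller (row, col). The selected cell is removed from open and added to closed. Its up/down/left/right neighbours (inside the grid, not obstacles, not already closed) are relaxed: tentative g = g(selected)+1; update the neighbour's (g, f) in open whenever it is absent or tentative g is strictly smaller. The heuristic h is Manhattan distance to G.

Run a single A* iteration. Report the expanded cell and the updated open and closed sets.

expanded=(2,2); open=[(1,1) g=1 f=9, (1,2) g=2 f=9, (2,0) g=1 f=9, (2,3) g=2 f=7, (3,1) g=1 f=7]; closed=[(2,1), (2,2)]

step 1: expand (2,2) (f=7, h=6) → closed; open now [(1,1) g=1 f=9, (1,2) g=2 f=9, (2,0) g=1 f=9, (2,3) g=2 f=7, (3,1) g=1 f=7]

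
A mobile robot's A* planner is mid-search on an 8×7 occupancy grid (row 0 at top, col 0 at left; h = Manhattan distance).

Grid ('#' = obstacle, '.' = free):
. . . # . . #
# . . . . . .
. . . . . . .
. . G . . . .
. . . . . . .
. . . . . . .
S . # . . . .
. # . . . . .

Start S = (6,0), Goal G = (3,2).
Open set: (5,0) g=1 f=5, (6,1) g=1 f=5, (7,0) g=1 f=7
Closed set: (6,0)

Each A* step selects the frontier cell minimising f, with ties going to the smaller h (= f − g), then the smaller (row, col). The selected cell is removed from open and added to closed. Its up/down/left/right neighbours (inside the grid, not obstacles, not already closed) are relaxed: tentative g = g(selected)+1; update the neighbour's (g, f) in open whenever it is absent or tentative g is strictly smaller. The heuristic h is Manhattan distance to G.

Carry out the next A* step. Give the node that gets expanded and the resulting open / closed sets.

step 1: expand (5,0) (f=5, h=4) → closed; open now [(4,0) g=2 f=5, (5,1) g=2 f=5, (6,1) g=1 f=5, (7,0) g=1 f=7]

expanded=(5,0); open=[(4,0) g=2 f=5, (5,1) g=2 f=5, (6,1) g=1 f=5, (7,0) g=1 f=7]; closed=[(5,0), (6,0)]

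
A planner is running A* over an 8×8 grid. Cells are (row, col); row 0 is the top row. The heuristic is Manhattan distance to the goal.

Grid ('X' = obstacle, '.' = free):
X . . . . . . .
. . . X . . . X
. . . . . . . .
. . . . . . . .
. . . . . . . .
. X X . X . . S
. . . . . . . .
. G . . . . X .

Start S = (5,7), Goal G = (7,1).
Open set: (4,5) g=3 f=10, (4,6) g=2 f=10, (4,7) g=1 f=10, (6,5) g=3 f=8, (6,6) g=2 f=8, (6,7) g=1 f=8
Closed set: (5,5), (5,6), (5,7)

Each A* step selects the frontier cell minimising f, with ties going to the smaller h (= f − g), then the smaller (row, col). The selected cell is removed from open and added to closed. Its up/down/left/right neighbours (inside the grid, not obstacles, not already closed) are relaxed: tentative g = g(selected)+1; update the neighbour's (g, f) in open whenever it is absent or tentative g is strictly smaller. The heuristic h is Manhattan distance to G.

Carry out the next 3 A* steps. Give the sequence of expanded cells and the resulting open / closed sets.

step 1: expand (6,5) (f=8, h=5) → closed; open now [(4,5) g=3 f=10, (4,6) g=2 f=10, (4,7) g=1 f=10, (6,4) g=4 f=8, (6,6) g=2 f=8, (6,7) g=1 f=8, (7,5) g=4 f=8]
step 2: expand (6,4) (f=8, h=4) → closed; open now [(4,5) g=3 f=10, (4,6) g=2 f=10, (4,7) g=1 f=10, (6,3) g=5 f=8, (6,6) g=2 f=8, (6,7) g=1 f=8, (7,4) g=5 f=8, (7,5) g=4 f=8]
step 3: expand (6,3) (f=8, h=3) → closed; open now [(4,5) g=3 f=10, (4,6) g=2 f=10, (4,7) g=1 f=10, (5,3) g=6 f=10, (6,2) g=6 f=8, (6,6) g=2 f=8, (6,7) g=1 f=8, (7,3) g=6 f=8, (7,4) g=5 f=8, (7,5) g=4 f=8]

order=[(6,5) → (6,4) → (6,3)]; open=[(4,5) g=3 f=10, (4,6) g=2 f=10, (4,7) g=1 f=10, (5,3) g=6 f=10, (6,2) g=6 f=8, (6,6) g=2 f=8, (6,7) g=1 f=8, (7,3) g=6 f=8, (7,4) g=5 f=8, (7,5) g=4 f=8]; closed=[(5,5), (5,6), (5,7), (6,3), (6,4), (6,5)]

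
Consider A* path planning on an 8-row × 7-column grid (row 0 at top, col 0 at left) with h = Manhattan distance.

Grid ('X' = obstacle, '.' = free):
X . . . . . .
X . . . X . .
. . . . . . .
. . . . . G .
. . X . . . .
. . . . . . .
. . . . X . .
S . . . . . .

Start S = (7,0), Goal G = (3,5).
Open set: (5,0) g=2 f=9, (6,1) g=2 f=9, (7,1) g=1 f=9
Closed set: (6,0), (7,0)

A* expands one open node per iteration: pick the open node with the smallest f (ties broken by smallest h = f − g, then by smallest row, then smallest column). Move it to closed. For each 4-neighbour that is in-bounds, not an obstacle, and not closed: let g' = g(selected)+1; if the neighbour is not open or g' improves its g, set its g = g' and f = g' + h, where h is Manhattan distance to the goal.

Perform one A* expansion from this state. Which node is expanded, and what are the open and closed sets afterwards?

expanded=(5,0); open=[(4,0) g=3 f=9, (5,1) g=3 f=9, (6,1) g=2 f=9, (7,1) g=1 f=9]; closed=[(5,0), (6,0), (7,0)]

step 1: expand (5,0) (f=9, h=7) → closed; open now [(4,0) g=3 f=9, (5,1) g=3 f=9, (6,1) g=2 f=9, (7,1) g=1 f=9]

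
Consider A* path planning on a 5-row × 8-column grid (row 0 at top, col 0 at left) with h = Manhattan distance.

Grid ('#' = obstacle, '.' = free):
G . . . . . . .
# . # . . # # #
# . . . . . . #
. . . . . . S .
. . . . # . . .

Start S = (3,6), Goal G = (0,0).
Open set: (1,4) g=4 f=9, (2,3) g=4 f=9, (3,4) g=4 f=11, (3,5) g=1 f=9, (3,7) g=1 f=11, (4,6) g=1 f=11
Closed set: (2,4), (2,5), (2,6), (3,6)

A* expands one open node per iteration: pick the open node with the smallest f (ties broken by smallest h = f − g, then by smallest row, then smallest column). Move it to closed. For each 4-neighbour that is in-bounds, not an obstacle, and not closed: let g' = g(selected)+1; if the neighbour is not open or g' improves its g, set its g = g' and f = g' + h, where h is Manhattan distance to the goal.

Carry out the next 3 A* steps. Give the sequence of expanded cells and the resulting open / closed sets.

order=[(1,4) → (0,4) → (0,3)]; open=[(0,2) g=7 f=9, (0,5) g=6 f=11, (1,3) g=5 f=9, (2,3) g=4 f=9, (3,4) g=4 f=11, (3,5) g=1 f=9, (3,7) g=1 f=11, (4,6) g=1 f=11]; closed=[(0,3), (0,4), (1,4), (2,4), (2,5), (2,6), (3,6)]

step 1: expand (1,4) (f=9, h=5) → closed; open now [(0,4) g=5 f=9, (1,3) g=5 f=9, (2,3) g=4 f=9, (3,4) g=4 f=11, (3,5) g=1 f=9, (3,7) g=1 f=11, (4,6) g=1 f=11]
step 2: expand (0,4) (f=9, h=4) → closed; open now [(0,3) g=6 f=9, (0,5) g=6 f=11, (1,3) g=5 f=9, (2,3) g=4 f=9, (3,4) g=4 f=11, (3,5) g=1 f=9, (3,7) g=1 f=11, (4,6) g=1 f=11]
step 3: expand (0,3) (f=9, h=3) → closed; open now [(0,2) g=7 f=9, (0,5) g=6 f=11, (1,3) g=5 f=9, (2,3) g=4 f=9, (3,4) g=4 f=11, (3,5) g=1 f=9, (3,7) g=1 f=11, (4,6) g=1 f=11]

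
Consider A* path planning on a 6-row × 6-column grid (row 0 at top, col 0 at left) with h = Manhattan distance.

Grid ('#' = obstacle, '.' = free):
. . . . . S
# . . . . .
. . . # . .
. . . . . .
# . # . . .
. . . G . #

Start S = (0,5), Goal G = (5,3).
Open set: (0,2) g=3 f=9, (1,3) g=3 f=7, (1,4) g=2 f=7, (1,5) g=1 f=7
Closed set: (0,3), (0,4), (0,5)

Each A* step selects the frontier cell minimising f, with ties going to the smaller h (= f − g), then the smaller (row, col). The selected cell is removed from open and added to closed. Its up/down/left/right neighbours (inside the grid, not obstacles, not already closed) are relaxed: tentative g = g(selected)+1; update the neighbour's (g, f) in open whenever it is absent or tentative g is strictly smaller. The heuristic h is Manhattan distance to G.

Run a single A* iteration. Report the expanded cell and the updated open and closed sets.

expanded=(1,3); open=[(0,2) g=3 f=9, (1,2) g=4 f=9, (1,4) g=2 f=7, (1,5) g=1 f=7]; closed=[(0,3), (0,4), (0,5), (1,3)]

step 1: expand (1,3) (f=7, h=4) → closed; open now [(0,2) g=3 f=9, (1,2) g=4 f=9, (1,4) g=2 f=7, (1,5) g=1 f=7]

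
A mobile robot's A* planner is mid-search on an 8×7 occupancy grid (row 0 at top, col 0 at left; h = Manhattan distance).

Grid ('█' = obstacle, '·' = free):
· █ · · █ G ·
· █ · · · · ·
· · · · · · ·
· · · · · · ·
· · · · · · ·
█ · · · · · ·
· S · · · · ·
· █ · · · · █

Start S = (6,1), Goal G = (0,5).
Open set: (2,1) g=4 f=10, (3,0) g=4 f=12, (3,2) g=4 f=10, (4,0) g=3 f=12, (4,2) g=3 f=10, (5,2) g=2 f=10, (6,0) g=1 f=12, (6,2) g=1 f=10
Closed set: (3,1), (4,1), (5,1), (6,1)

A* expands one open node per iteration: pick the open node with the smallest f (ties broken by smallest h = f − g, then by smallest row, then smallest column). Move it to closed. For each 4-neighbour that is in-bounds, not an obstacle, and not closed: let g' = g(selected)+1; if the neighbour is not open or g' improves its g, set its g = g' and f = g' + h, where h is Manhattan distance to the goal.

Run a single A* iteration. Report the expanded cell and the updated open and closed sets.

expanded=(2,1); open=[(2,0) g=5 f=12, (2,2) g=5 f=10, (3,0) g=4 f=12, (3,2) g=4 f=10, (4,0) g=3 f=12, (4,2) g=3 f=10, (5,2) g=2 f=10, (6,0) g=1 f=12, (6,2) g=1 f=10]; closed=[(2,1), (3,1), (4,1), (5,1), (6,1)]

step 1: expand (2,1) (f=10, h=6) → closed; open now [(2,0) g=5 f=12, (2,2) g=5 f=10, (3,0) g=4 f=12, (3,2) g=4 f=10, (4,0) g=3 f=12, (4,2) g=3 f=10, (5,2) g=2 f=10, (6,0) g=1 f=12, (6,2) g=1 f=10]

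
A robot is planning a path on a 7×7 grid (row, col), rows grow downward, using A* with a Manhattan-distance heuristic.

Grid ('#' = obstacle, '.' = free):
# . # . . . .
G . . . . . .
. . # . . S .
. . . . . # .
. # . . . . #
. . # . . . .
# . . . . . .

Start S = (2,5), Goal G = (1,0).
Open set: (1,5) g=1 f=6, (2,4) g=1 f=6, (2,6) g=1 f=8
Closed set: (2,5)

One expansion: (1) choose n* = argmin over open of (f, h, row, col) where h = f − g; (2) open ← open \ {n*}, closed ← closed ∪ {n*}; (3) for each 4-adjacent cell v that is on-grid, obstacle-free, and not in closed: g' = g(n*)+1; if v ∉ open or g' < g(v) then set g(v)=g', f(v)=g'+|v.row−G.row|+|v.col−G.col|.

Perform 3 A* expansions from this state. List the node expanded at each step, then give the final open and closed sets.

order=[(1,5) → (1,4) → (1,3)]; open=[(0,3) g=4 f=8, (0,4) g=3 f=8, (0,5) g=2 f=8, (1,2) g=4 f=6, (1,6) g=2 f=8, (2,3) g=4 f=8, (2,4) g=1 f=6, (2,6) g=1 f=8]; closed=[(1,3), (1,4), (1,5), (2,5)]

step 1: expand (1,5) (f=6, h=5) → closed; open now [(0,5) g=2 f=8, (1,4) g=2 f=6, (1,6) g=2 f=8, (2,4) g=1 f=6, (2,6) g=1 f=8]
step 2: expand (1,4) (f=6, h=4) → closed; open now [(0,4) g=3 f=8, (0,5) g=2 f=8, (1,3) g=3 f=6, (1,6) g=2 f=8, (2,4) g=1 f=6, (2,6) g=1 f=8]
step 3: expand (1,3) (f=6, h=3) → closed; open now [(0,3) g=4 f=8, (0,4) g=3 f=8, (0,5) g=2 f=8, (1,2) g=4 f=6, (1,6) g=2 f=8, (2,3) g=4 f=8, (2,4) g=1 f=6, (2,6) g=1 f=8]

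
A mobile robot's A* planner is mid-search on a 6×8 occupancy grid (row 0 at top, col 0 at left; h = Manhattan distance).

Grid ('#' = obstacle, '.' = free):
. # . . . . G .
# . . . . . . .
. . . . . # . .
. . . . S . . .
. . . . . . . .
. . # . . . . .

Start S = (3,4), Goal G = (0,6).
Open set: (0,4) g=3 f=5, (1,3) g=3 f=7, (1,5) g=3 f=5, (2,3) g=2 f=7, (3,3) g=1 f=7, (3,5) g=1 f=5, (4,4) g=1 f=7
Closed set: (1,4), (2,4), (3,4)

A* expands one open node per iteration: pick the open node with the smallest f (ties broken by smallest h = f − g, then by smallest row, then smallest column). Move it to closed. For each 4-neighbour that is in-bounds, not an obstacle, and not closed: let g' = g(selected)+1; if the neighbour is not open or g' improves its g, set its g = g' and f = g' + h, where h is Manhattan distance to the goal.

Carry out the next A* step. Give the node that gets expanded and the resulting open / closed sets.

expanded=(0,4); open=[(0,3) g=4 f=7, (0,5) g=4 f=5, (1,3) g=3 f=7, (1,5) g=3 f=5, (2,3) g=2 f=7, (3,3) g=1 f=7, (3,5) g=1 f=5, (4,4) g=1 f=7]; closed=[(0,4), (1,4), (2,4), (3,4)]

step 1: expand (0,4) (f=5, h=2) → closed; open now [(0,3) g=4 f=7, (0,5) g=4 f=5, (1,3) g=3 f=7, (1,5) g=3 f=5, (2,3) g=2 f=7, (3,3) g=1 f=7, (3,5) g=1 f=5, (4,4) g=1 f=7]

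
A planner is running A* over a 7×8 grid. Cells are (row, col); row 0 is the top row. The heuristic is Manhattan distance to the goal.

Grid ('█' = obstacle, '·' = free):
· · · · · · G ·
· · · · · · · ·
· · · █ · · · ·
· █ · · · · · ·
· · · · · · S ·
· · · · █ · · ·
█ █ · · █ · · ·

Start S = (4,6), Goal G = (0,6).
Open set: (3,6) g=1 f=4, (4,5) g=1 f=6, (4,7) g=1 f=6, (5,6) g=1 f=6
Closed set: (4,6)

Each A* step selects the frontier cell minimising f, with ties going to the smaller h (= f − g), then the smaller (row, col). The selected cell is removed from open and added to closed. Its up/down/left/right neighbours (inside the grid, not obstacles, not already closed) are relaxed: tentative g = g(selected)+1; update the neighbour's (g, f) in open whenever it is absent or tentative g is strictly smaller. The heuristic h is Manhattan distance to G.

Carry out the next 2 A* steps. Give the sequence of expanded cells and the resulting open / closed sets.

order=[(3,6) → (2,6)]; open=[(1,6) g=3 f=4, (2,5) g=3 f=6, (2,7) g=3 f=6, (3,5) g=2 f=6, (3,7) g=2 f=6, (4,5) g=1 f=6, (4,7) g=1 f=6, (5,6) g=1 f=6]; closed=[(2,6), (3,6), (4,6)]

step 1: expand (3,6) (f=4, h=3) → closed; open now [(2,6) g=2 f=4, (3,5) g=2 f=6, (3,7) g=2 f=6, (4,5) g=1 f=6, (4,7) g=1 f=6, (5,6) g=1 f=6]
step 2: expand (2,6) (f=4, h=2) → closed; open now [(1,6) g=3 f=4, (2,5) g=3 f=6, (2,7) g=3 f=6, (3,5) g=2 f=6, (3,7) g=2 f=6, (4,5) g=1 f=6, (4,7) g=1 f=6, (5,6) g=1 f=6]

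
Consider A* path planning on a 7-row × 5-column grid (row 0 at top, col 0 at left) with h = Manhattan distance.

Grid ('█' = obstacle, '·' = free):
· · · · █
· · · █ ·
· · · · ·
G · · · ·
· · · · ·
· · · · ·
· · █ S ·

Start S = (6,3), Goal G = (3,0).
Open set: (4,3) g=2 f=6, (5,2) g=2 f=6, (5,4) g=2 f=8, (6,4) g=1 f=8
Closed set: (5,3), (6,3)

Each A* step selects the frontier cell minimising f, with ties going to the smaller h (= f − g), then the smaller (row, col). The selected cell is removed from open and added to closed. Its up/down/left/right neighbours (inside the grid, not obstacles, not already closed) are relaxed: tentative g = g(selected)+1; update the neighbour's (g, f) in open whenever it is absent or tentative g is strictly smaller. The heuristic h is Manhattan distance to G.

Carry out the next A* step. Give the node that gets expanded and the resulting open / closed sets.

step 1: expand (4,3) (f=6, h=4) → closed; open now [(3,3) g=3 f=6, (4,2) g=3 f=6, (4,4) g=3 f=8, (5,2) g=2 f=6, (5,4) g=2 f=8, (6,4) g=1 f=8]

expanded=(4,3); open=[(3,3) g=3 f=6, (4,2) g=3 f=6, (4,4) g=3 f=8, (5,2) g=2 f=6, (5,4) g=2 f=8, (6,4) g=1 f=8]; closed=[(4,3), (5,3), (6,3)]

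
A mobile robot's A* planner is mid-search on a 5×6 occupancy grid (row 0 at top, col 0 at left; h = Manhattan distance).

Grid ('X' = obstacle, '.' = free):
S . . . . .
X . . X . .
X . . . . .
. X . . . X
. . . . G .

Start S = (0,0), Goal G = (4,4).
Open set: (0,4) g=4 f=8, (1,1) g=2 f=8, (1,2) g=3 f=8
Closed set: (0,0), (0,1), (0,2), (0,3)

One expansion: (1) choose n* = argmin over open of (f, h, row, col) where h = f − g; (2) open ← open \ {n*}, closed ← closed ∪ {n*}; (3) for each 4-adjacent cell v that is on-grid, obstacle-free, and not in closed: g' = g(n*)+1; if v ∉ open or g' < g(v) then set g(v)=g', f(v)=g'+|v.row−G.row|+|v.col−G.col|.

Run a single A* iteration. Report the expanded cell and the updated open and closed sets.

step 1: expand (0,4) (f=8, h=4) → closed; open now [(0,5) g=5 f=10, (1,1) g=2 f=8, (1,2) g=3 f=8, (1,4) g=5 f=8]

expanded=(0,4); open=[(0,5) g=5 f=10, (1,1) g=2 f=8, (1,2) g=3 f=8, (1,4) g=5 f=8]; closed=[(0,0), (0,1), (0,2), (0,3), (0,4)]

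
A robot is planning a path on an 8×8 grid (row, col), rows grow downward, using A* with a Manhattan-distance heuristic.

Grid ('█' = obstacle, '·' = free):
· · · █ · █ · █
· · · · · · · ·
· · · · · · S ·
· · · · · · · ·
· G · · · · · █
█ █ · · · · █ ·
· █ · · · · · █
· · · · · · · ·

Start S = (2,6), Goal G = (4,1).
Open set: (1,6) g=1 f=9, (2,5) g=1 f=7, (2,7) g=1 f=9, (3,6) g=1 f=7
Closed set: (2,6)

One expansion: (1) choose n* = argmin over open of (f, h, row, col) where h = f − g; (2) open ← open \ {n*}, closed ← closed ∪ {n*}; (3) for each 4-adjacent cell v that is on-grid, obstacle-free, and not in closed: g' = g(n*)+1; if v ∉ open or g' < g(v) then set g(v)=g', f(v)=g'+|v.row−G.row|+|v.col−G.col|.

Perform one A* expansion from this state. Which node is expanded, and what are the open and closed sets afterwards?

step 1: expand (2,5) (f=7, h=6) → closed; open now [(1,5) g=2 f=9, (1,6) g=1 f=9, (2,4) g=2 f=7, (2,7) g=1 f=9, (3,5) g=2 f=7, (3,6) g=1 f=7]

expanded=(2,5); open=[(1,5) g=2 f=9, (1,6) g=1 f=9, (2,4) g=2 f=7, (2,7) g=1 f=9, (3,5) g=2 f=7, (3,6) g=1 f=7]; closed=[(2,5), (2,6)]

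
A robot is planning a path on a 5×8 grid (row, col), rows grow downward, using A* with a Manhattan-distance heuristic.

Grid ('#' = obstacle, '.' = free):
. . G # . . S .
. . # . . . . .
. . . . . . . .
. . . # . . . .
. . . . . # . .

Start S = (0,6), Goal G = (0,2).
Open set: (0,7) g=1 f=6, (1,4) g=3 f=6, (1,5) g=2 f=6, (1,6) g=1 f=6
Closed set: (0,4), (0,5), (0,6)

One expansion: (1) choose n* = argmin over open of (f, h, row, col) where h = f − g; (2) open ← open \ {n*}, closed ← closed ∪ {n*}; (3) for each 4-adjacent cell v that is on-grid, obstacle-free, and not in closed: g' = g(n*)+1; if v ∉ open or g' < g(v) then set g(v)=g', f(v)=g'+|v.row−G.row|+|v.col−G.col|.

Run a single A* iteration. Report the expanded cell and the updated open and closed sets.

expanded=(1,4); open=[(0,7) g=1 f=6, (1,3) g=4 f=6, (1,5) g=2 f=6, (1,6) g=1 f=6, (2,4) g=4 f=8]; closed=[(0,4), (0,5), (0,6), (1,4)]

step 1: expand (1,4) (f=6, h=3) → closed; open now [(0,7) g=1 f=6, (1,3) g=4 f=6, (1,5) g=2 f=6, (1,6) g=1 f=6, (2,4) g=4 f=8]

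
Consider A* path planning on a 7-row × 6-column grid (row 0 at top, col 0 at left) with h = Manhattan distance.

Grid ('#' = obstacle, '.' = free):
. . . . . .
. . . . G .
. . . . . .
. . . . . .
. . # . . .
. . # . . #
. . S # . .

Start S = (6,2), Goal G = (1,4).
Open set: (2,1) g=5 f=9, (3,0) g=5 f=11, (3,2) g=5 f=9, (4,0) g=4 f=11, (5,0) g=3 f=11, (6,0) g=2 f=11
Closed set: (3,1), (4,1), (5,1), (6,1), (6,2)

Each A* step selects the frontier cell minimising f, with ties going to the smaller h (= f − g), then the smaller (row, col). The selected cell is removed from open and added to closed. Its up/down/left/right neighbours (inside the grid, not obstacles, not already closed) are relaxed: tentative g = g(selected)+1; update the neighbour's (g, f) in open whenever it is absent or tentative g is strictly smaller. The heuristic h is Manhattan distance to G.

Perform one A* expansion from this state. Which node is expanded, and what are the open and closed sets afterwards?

expanded=(2,1); open=[(1,1) g=6 f=9, (2,0) g=6 f=11, (2,2) g=6 f=9, (3,0) g=5 f=11, (3,2) g=5 f=9, (4,0) g=4 f=11, (5,0) g=3 f=11, (6,0) g=2 f=11]; closed=[(2,1), (3,1), (4,1), (5,1), (6,1), (6,2)]

step 1: expand (2,1) (f=9, h=4) → closed; open now [(1,1) g=6 f=9, (2,0) g=6 f=11, (2,2) g=6 f=9, (3,0) g=5 f=11, (3,2) g=5 f=9, (4,0) g=4 f=11, (5,0) g=3 f=11, (6,0) g=2 f=11]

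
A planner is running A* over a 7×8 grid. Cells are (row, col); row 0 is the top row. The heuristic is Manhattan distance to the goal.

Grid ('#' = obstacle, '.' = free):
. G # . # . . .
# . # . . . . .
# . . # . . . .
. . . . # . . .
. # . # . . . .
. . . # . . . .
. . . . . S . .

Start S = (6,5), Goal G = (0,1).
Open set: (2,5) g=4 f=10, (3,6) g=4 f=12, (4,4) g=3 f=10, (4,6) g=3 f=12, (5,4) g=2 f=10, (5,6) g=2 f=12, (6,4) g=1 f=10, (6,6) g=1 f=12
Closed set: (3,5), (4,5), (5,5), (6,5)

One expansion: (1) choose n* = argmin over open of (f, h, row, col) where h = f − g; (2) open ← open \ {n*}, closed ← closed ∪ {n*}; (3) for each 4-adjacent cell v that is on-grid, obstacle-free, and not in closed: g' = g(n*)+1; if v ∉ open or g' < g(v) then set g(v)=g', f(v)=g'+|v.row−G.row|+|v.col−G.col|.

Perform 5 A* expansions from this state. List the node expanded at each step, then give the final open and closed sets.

order=[(2,5) → (1,5) → (0,5) → (1,4) → (1,3)]; open=[(0,3) g=8 f=10, (0,6) g=7 f=12, (1,6) g=6 f=12, (2,4) g=5 f=10, (2,6) g=5 f=12, (3,6) g=4 f=12, (4,4) g=3 f=10, (4,6) g=3 f=12, (5,4) g=2 f=10, (5,6) g=2 f=12, (6,4) g=1 f=10, (6,6) g=1 f=12]; closed=[(0,5), (1,3), (1,4), (1,5), (2,5), (3,5), (4,5), (5,5), (6,5)]

step 1: expand (2,5) (f=10, h=6) → closed; open now [(1,5) g=5 f=10, (2,4) g=5 f=10, (2,6) g=5 f=12, (3,6) g=4 f=12, (4,4) g=3 f=10, (4,6) g=3 f=12, (5,4) g=2 f=10, (5,6) g=2 f=12, (6,4) g=1 f=10, (6,6) g=1 f=12]
step 2: expand (1,5) (f=10, h=5) → closed; open now [(0,5) g=6 f=10, (1,4) g=6 f=10, (1,6) g=6 f=12, (2,4) g=5 f=10, (2,6) g=5 f=12, (3,6) g=4 f=12, (4,4) g=3 f=10, (4,6) g=3 f=12, (5,4) g=2 f=10, (5,6) g=2 f=12, (6,4) g=1 f=10, (6,6) g=1 f=12]
step 3: expand (0,5) (f=10, h=4) → closed; open now [(0,6) g=7 f=12, (1,4) g=6 f=10, (1,6) g=6 f=12, (2,4) g=5 f=10, (2,6) g=5 f=12, (3,6) g=4 f=12, (4,4) g=3 f=10, (4,6) g=3 f=12, (5,4) g=2 f=10, (5,6) g=2 f=12, (6,4) g=1 f=10, (6,6) g=1 f=12]
step 4: expand (1,4) (f=10, h=4) → closed; open now [(0,6) g=7 f=12, (1,3) g=7 f=10, (1,6) g=6 f=12, (2,4) g=5 f=10, (2,6) g=5 f=12, (3,6) g=4 f=12, (4,4) g=3 f=10, (4,6) g=3 f=12, (5,4) g=2 f=10, (5,6) g=2 f=12, (6,4) g=1 f=10, (6,6) g=1 f=12]
step 5: expand (1,3) (f=10, h=3) → closed; open now [(0,3) g=8 f=10, (0,6) g=7 f=12, (1,6) g=6 f=12, (2,4) g=5 f=10, (2,6) g=5 f=12, (3,6) g=4 f=12, (4,4) g=3 f=10, (4,6) g=3 f=12, (5,4) g=2 f=10, (5,6) g=2 f=12, (6,4) g=1 f=10, (6,6) g=1 f=12]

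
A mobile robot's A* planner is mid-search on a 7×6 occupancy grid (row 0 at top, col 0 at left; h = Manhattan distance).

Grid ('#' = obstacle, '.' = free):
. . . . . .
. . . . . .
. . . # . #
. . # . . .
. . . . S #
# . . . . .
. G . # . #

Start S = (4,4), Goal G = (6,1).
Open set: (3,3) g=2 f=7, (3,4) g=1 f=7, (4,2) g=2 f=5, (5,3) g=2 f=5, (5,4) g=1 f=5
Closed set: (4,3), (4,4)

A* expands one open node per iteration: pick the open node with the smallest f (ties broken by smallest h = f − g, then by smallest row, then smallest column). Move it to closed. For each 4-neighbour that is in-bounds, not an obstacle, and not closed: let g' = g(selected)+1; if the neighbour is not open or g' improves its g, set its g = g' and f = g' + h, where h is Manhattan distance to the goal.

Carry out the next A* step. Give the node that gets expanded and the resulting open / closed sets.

expanded=(4,2); open=[(3,3) g=2 f=7, (3,4) g=1 f=7, (4,1) g=3 f=5, (5,2) g=3 f=5, (5,3) g=2 f=5, (5,4) g=1 f=5]; closed=[(4,2), (4,3), (4,4)]

step 1: expand (4,2) (f=5, h=3) → closed; open now [(3,3) g=2 f=7, (3,4) g=1 f=7, (4,1) g=3 f=5, (5,2) g=3 f=5, (5,3) g=2 f=5, (5,4) g=1 f=5]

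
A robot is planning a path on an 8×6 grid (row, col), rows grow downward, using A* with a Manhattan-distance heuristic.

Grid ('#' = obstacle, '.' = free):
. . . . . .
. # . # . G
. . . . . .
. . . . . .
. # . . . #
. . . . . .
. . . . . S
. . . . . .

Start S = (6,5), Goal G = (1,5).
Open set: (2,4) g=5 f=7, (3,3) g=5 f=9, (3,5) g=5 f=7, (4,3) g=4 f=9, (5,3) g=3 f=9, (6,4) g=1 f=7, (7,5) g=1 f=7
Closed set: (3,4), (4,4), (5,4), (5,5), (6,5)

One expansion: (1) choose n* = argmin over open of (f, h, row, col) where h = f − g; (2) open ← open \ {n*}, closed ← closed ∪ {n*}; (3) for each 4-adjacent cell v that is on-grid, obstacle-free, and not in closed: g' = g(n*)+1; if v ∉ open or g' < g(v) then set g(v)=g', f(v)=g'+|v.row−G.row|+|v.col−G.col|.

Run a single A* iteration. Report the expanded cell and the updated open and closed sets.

expanded=(2,4); open=[(1,4) g=6 f=7, (2,3) g=6 f=9, (2,5) g=6 f=7, (3,3) g=5 f=9, (3,5) g=5 f=7, (4,3) g=4 f=9, (5,3) g=3 f=9, (6,4) g=1 f=7, (7,5) g=1 f=7]; closed=[(2,4), (3,4), (4,4), (5,4), (5,5), (6,5)]

step 1: expand (2,4) (f=7, h=2) → closed; open now [(1,4) g=6 f=7, (2,3) g=6 f=9, (2,5) g=6 f=7, (3,3) g=5 f=9, (3,5) g=5 f=7, (4,3) g=4 f=9, (5,3) g=3 f=9, (6,4) g=1 f=7, (7,5) g=1 f=7]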